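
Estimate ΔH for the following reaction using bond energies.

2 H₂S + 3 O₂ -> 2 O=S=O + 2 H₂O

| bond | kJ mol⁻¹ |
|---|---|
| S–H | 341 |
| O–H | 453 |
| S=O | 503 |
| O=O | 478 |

Bonds broken (reactants):
  O=O: 3 × 478 = 1434
  S–H: 4 × 341 = 1364
  Σ(broken) = 2798 kJ
Bonds formed (products):
  O–H: 4 × 453 = 1812
  S=O: 4 × 503 = 2012
  Σ(formed) = 3824 kJ
ΔH = Σ(broken) − Σ(formed) = 2798 − 3824 = −1026 kJ

ΔH ≈ −1026 kJ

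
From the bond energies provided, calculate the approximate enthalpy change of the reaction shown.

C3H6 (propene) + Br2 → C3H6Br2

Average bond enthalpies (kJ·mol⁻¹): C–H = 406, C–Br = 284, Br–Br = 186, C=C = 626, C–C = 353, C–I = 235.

Bonds broken (reactants):
  Br–Br: 1 × 186 = 186
  C–C: 1 × 353 = 353
  C–H: 6 × 406 = 2436
  C=C: 1 × 626 = 626
  Σ(broken) = 3601 kJ
Bonds formed (products):
  C–Br: 2 × 284 = 568
  C–C: 2 × 353 = 706
  C–H: 6 × 406 = 2436
  Σ(formed) = 3710 kJ
ΔH = Σ(broken) − Σ(formed) = 3601 − 3710 = −109 kJ

ΔH ≈ −109 kJ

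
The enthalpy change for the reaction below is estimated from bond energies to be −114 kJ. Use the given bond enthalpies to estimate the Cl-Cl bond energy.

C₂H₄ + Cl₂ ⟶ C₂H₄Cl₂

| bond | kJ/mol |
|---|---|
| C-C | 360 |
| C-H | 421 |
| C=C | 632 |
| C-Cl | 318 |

Let D be the Cl-Cl bond energy.
Σ(broken) = 4×421 + 1×632 + 1×D = 2316 + D
Σ(formed) = 1×360 + 2×318 + 4×421 = 2680
ΔH = Σ(broken) − Σ(formed) = (2316 + D) − (2680) = −364 + D
Setting this equal to −114 kJ gives D = 250 kJ/mol.

D(Cl-Cl) ≈ 250 kJ/mol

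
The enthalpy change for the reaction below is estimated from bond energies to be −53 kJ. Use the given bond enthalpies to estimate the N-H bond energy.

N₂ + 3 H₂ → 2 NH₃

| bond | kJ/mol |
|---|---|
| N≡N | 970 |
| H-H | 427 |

Let D be the N-H bond energy.
Σ(broken) = 3×427 + 1×970 = 2251
Σ(formed) = 6×D = 6D
ΔH = Σ(broken) − Σ(formed) = (2251) − (6D) = +2251 − 6D
Setting this equal to −53 kJ gives 6D = 2304, so D = 384 kJ/mol.

D(N-H) ≈ 384 kJ/mol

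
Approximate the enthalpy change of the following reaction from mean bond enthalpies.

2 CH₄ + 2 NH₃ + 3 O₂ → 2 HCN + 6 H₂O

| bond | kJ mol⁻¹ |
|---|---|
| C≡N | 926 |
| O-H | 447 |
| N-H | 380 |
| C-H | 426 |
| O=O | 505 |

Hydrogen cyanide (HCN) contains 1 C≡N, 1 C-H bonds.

Bonds broken (reactants):
  C-H: 8 × 426 = 3408
  N-H: 6 × 380 = 2280
  O=O: 3 × 505 = 1515
  Σ(broken) = 7203 kJ
Bonds formed (products):
  C≡N: 2 × 926 = 1852
  C-H: 2 × 426 = 852
  O-H: 12 × 447 = 5364
  Σ(formed) = 8068 kJ
ΔH = Σ(broken) − Σ(formed) = 7203 − 8068 = −865 kJ

ΔH ≈ −865 kJ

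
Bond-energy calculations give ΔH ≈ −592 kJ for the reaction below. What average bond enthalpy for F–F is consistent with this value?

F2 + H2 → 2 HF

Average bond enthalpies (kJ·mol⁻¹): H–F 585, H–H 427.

Let D be the F–F bond energy.
Σ(broken) = 1×D + 1×427 = 427 + D
Σ(formed) = 2×585 = 1170
ΔH = Σ(broken) − Σ(formed) = (427 + D) − (1170) = −743 + D
Setting this equal to −592 kJ gives D = 151 kJ/mol.

D(F–F) ≈ 151 kJ/mol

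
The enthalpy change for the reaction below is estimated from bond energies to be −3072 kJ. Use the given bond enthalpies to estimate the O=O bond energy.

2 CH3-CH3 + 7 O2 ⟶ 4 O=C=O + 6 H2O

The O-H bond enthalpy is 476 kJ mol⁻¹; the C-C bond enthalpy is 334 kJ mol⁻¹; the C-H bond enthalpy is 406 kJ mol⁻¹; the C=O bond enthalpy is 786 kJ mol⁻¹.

Let D be the O=O bond energy.
Σ(broken) = 2×334 + 12×406 + 7×D = 5540 + 7D
Σ(formed) = 8×786 + 12×476 = 12000
ΔH = Σ(broken) − Σ(formed) = (5540 + 7D) − (12000) = −6460 + 7D
Setting this equal to −3072 kJ gives 7D = 3388, so D = 484 kJ/mol.

D(O=O) ≈ 484 kJ/mol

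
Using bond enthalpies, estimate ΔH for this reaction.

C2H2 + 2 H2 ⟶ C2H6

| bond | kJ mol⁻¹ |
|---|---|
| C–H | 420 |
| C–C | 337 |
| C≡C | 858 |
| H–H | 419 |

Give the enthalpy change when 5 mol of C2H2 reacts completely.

ΔH = −1605 kJ

Bonds broken (reactants):
  C≡C: 1 × 858 = 858
  C–H: 2 × 420 = 840
  H–H: 2 × 419 = 838
  Σ(broken) = 2536 kJ
Bonds formed (products):
  C–C: 1 × 337 = 337
  C–H: 6 × 420 = 2520
  Σ(formed) = 2857 kJ
ΔH = Σ(broken) − Σ(formed) = 2536 − 2857 = −321 kJ
For 5× the reaction as written: 5 × (−321) = −1605 kJ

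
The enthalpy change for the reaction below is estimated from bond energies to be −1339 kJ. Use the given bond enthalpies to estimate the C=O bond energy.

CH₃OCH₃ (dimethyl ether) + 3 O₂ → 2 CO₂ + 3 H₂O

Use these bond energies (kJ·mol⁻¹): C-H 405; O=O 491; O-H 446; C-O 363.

D(C=O) ≈ 823 kJ/mol

Let D be the C=O bond energy.
Σ(broken) = 6×405 + 2×363 + 3×491 = 4629
Σ(formed) = 4×D + 6×446 = 2676 + 4D
ΔH = Σ(broken) − Σ(formed) = (4629) − (2676 + 4D) = +1953 − 4D
Setting this equal to −1339 kJ gives 4D = 3292, so D = 823 kJ/mol.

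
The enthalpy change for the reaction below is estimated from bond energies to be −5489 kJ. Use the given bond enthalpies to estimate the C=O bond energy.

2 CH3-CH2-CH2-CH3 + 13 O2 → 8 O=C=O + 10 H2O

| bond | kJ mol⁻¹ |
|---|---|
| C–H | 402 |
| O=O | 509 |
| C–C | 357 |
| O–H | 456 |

D(C=O) ≈ 823 kJ/mol

Let D be the C=O bond energy.
Σ(broken) = 6×357 + 20×402 + 13×509 = 16799
Σ(formed) = 16×D + 20×456 = 9120 + 16D
ΔH = Σ(broken) − Σ(formed) = (16799) − (9120 + 16D) = +7679 − 16D
Setting this equal to −5489 kJ gives 16D = 13168, so D = 823 kJ/mol.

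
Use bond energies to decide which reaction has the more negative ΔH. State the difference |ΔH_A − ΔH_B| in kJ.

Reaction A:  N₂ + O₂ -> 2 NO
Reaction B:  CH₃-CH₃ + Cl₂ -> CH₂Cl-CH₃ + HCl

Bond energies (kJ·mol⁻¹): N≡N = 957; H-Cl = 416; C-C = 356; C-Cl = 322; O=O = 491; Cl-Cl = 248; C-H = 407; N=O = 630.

Reaction B, by 271 kJ

Reaction A:
  Bonds broken (reactants):
    N≡N: 1 × 957 = 957
    O=O: 1 × 491 = 491
    Σ(broken) = 1448 kJ
  Bonds formed (products):
    N=O: 2 × 630 = 1260
    Σ(formed) = 1260 kJ
  ΔH_A = 1448 − 1260 = +188 kJ
Reaction B:
  Bonds broken (reactants):
    C-C: 1 × 356 = 356
    C-H: 6 × 407 = 2442
    Cl-Cl: 1 × 248 = 248
    Σ(broken) = 3046 kJ
  Bonds formed (products):
    C-C: 1 × 356 = 356
    C-Cl: 1 × 322 = 322
    C-H: 5 × 407 = 2035
    H-Cl: 1 × 416 = 416
    Σ(formed) = 3129 kJ
  ΔH_B = 3046 − 3129 = −83 kJ
ΔH_A − ΔH_B = +271 kJ, so reaction B has the more negative ΔH; |ΔH_A − ΔH_B| = 271 kJ.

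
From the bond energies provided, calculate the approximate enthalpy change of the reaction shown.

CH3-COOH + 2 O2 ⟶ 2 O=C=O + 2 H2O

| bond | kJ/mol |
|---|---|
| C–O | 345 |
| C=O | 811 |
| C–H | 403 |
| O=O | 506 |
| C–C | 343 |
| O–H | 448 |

ΔH ≈ −868 kJ

Bonds broken (reactants):
  C–C: 1 × 343 = 343
  C–H: 3 × 403 = 1209
  C–O: 1 × 345 = 345
  C=O: 1 × 811 = 811
  O–H: 1 × 448 = 448
  O=O: 2 × 506 = 1012
  Σ(broken) = 4168 kJ
Bonds formed (products):
  C=O: 4 × 811 = 3244
  O–H: 4 × 448 = 1792
  Σ(formed) = 5036 kJ
ΔH = Σ(broken) − Σ(formed) = 4168 − 5036 = −868 kJ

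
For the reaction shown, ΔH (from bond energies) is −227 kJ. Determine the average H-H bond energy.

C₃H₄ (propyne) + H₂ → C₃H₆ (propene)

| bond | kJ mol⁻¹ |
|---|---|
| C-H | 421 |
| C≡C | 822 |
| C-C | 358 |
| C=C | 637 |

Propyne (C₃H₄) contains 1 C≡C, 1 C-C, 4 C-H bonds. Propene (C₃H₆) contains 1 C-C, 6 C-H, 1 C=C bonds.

Let D be the H-H bond energy.
Σ(broken) = 1×822 + 1×358 + 4×421 + 1×D = 2864 + D
Σ(formed) = 1×358 + 6×421 + 1×637 = 3521
ΔH = Σ(broken) − Σ(formed) = (2864 + D) − (3521) = −657 + D
Setting this equal to −227 kJ gives D = 430 kJ/mol.

D(H-H) ≈ 430 kJ/mol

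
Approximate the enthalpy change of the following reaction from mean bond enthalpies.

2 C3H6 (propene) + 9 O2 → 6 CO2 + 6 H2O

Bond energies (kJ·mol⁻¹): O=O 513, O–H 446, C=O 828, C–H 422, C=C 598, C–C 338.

ΔH ≈ −3735 kJ

Bonds broken (reactants):
  C–C: 2 × 338 = 676
  C–H: 12 × 422 = 5064
  C=C: 2 × 598 = 1196
  O=O: 9 × 513 = 4617
  Σ(broken) = 11553 kJ
Bonds formed (products):
  C=O: 12 × 828 = 9936
  O–H: 12 × 446 = 5352
  Σ(formed) = 15288 kJ
ΔH = Σ(broken) − Σ(formed) = 11553 − 15288 = −3735 kJ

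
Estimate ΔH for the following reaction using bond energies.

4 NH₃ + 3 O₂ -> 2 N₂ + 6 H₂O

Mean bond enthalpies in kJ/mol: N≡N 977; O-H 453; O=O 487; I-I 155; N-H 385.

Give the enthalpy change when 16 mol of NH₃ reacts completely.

Bonds broken (reactants):
  N-H: 12 × 385 = 4620
  O=O: 3 × 487 = 1461
  Σ(broken) = 6081 kJ
Bonds formed (products):
  N≡N: 2 × 977 = 1954
  O-H: 12 × 453 = 5436
  Σ(formed) = 7390 kJ
ΔH = Σ(broken) − Σ(formed) = 6081 − 7390 = −1309 kJ
For 4× the reaction as written: 4 × (−1309) = −5236 kJ

ΔH = −5236 kJ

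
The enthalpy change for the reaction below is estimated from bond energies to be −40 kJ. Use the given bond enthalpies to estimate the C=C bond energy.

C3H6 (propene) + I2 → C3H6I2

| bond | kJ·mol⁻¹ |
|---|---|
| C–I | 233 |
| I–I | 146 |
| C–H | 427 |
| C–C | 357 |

Let D be the C=C bond energy.
Σ(broken) = 1×357 + 6×427 + 1×D + 1×146 = 3065 + D
Σ(formed) = 2×357 + 6×427 + 2×233 = 3742
ΔH = Σ(broken) − Σ(formed) = (3065 + D) − (3742) = −677 + D
Setting this equal to −40 kJ gives D = 637 kJ/mol.

D(C=C) ≈ 637 kJ/mol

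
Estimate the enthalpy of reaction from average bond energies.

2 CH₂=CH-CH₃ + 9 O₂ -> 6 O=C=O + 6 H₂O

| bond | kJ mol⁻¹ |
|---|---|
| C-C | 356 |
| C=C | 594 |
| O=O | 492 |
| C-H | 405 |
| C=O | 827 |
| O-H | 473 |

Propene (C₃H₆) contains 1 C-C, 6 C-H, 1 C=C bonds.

ΔH ≈ −4412 kJ

Bonds broken (reactants):
  C-C: 2 × 356 = 712
  C-H: 12 × 405 = 4860
  C=C: 2 × 594 = 1188
  O=O: 9 × 492 = 4428
  Σ(broken) = 11188 kJ
Bonds formed (products):
  C=O: 12 × 827 = 9924
  O-H: 12 × 473 = 5676
  Σ(formed) = 15600 kJ
ΔH = Σ(broken) − Σ(formed) = 11188 − 15600 = −4412 kJ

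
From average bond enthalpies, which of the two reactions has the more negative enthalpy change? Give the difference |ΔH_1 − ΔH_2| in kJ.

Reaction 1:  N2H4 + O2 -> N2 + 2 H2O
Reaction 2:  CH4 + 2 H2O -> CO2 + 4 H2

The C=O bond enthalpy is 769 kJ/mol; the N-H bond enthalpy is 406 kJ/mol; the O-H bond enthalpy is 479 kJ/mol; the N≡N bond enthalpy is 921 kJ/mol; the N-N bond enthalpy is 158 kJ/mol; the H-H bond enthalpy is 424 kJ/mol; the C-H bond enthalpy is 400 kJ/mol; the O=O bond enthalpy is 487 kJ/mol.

Reaction 1, by 850 kJ

Reaction 1:
  Bonds broken (reactants):
    N-H: 4 × 406 = 1624
    N-N: 1 × 158 = 158
    O=O: 1 × 487 = 487
    Σ(broken) = 2269 kJ
  Bonds formed (products):
    N≡N: 1 × 921 = 921
    O-H: 4 × 479 = 1916
    Σ(formed) = 2837 kJ
  ΔH_1 = 2269 − 2837 = −568 kJ
Reaction 2:
  Bonds broken (reactants):
    C-H: 4 × 400 = 1600
    O-H: 4 × 479 = 1916
    Σ(broken) = 3516 kJ
  Bonds formed (products):
    C=O: 2 × 769 = 1538
    H-H: 4 × 424 = 1696
    Σ(formed) = 3234 kJ
  ΔH_2 = 3516 − 3234 = +282 kJ
ΔH_1 − ΔH_2 = −850 kJ, so reaction 1 has the more negative ΔH; |ΔH_1 − ΔH_2| = 850 kJ.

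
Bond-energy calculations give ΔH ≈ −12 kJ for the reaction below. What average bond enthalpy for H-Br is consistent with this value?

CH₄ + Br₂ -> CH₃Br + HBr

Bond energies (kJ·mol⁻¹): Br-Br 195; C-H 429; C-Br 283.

D(H-Br) ≈ 353 kJ/mol

Let D be the H-Br bond energy.
Σ(broken) = 1×195 + 4×429 = 1911
Σ(formed) = 1×283 + 3×429 + 1×D = 1570 + D
ΔH = Σ(broken) − Σ(formed) = (1911) − (1570 + D) = +341 − D
Setting this equal to −12 kJ gives D = 353 kJ/mol.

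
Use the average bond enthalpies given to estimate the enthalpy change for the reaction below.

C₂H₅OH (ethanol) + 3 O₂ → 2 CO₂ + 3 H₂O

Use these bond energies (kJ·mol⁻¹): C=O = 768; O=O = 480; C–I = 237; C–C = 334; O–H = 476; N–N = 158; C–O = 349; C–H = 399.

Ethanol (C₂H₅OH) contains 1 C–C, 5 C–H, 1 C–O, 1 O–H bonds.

Bonds broken (reactants):
  C–C: 1 × 334 = 334
  C–H: 5 × 399 = 1995
  C–O: 1 × 349 = 349
  O–H: 1 × 476 = 476
  O=O: 3 × 480 = 1440
  Σ(broken) = 4594 kJ
Bonds formed (products):
  C=O: 4 × 768 = 3072
  O–H: 6 × 476 = 2856
  Σ(formed) = 5928 kJ
ΔH = Σ(broken) − Σ(formed) = 4594 − 5928 = −1334 kJ

ΔH ≈ −1334 kJ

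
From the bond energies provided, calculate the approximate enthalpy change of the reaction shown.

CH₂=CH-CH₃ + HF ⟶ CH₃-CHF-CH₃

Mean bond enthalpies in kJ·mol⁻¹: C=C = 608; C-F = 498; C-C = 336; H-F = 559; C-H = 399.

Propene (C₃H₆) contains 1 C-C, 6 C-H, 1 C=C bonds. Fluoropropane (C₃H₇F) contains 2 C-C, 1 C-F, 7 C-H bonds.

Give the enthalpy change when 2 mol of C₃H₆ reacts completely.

Bonds broken (reactants):
  C-C: 1 × 336 = 336
  C-H: 6 × 399 = 2394
  C=C: 1 × 608 = 608
  H-F: 1 × 559 = 559
  Σ(broken) = 3897 kJ
Bonds formed (products):
  C-C: 2 × 336 = 672
  C-F: 1 × 498 = 498
  C-H: 7 × 399 = 2793
  Σ(formed) = 3963 kJ
ΔH = Σ(broken) − Σ(formed) = 3897 − 3963 = −66 kJ
For 2× the reaction as written: 2 × (−66) = −132 kJ

ΔH = −132 kJ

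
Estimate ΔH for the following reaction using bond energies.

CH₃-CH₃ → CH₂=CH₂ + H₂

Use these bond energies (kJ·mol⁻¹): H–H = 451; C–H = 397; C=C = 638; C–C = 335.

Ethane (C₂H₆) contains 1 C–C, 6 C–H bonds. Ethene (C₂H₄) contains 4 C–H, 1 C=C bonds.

ΔH ≈ +40 kJ

Bonds broken (reactants):
  C–C: 1 × 335 = 335
  C–H: 6 × 397 = 2382
  Σ(broken) = 2717 kJ
Bonds formed (products):
  C–H: 4 × 397 = 1588
  C=C: 1 × 638 = 638
  H–H: 1 × 451 = 451
  Σ(formed) = 2677 kJ
ΔH = Σ(broken) − Σ(formed) = 2717 − 2677 = +40 kJ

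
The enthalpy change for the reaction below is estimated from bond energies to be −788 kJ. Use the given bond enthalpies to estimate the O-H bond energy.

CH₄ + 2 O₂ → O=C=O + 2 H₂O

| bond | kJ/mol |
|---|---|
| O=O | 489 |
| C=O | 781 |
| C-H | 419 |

Let D be the O-H bond energy.
Σ(broken) = 4×419 + 2×489 = 2654
Σ(formed) = 2×781 + 4×D = 1562 + 4D
ΔH = Σ(broken) − Σ(formed) = (2654) − (1562 + 4D) = +1092 − 4D
Setting this equal to −788 kJ gives 4D = 1880, so D = 470 kJ/mol.

D(O-H) ≈ 470 kJ/mol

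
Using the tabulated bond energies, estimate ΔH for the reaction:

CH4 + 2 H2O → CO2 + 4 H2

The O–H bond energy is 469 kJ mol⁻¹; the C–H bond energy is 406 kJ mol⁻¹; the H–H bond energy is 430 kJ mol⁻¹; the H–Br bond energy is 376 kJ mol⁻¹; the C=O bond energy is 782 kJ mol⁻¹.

Bonds broken (reactants):
  C–H: 4 × 406 = 1624
  O–H: 4 × 469 = 1876
  Σ(broken) = 3500 kJ
Bonds formed (products):
  C=O: 2 × 782 = 1564
  H–H: 4 × 430 = 1720
  Σ(formed) = 3284 kJ
ΔH = Σ(broken) − Σ(formed) = 3500 − 3284 = +216 kJ

ΔH ≈ +216 kJ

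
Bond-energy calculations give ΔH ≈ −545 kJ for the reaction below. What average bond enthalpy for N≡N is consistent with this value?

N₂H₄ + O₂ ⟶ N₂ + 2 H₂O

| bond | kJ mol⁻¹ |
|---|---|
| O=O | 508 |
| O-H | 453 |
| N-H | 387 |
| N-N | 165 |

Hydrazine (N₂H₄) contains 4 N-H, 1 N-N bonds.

D(N≡N) ≈ 954 kJ/mol

Let D be the N≡N bond energy.
Σ(broken) = 4×387 + 1×165 + 1×508 = 2221
Σ(formed) = 1×D + 4×453 = 1812 + D
ΔH = Σ(broken) − Σ(formed) = (2221) − (1812 + D) = +409 − D
Setting this equal to −545 kJ gives D = 954 kJ/mol.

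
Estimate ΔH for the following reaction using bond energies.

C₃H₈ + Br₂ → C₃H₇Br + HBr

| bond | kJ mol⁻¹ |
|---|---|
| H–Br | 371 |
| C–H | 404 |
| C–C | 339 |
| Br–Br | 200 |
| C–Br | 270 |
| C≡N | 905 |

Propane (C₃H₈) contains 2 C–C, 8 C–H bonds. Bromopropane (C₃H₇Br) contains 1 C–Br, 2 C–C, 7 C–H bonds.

ΔH ≈ −37 kJ

Bonds broken (reactants):
  Br–Br: 1 × 200 = 200
  C–C: 2 × 339 = 678
  C–H: 8 × 404 = 3232
  Σ(broken) = 4110 kJ
Bonds formed (products):
  C–Br: 1 × 270 = 270
  C–C: 2 × 339 = 678
  C–H: 7 × 404 = 2828
  H–Br: 1 × 371 = 371
  Σ(formed) = 4147 kJ
ΔH = Σ(broken) − Σ(formed) = 4110 − 4147 = −37 kJ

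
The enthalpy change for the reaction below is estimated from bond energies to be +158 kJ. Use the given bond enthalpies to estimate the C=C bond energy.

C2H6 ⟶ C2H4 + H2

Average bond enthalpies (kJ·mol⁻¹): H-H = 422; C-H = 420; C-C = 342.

D(C=C) ≈ 602 kJ/mol

Let D be the C=C bond energy.
Σ(broken) = 1×342 + 6×420 = 2862
Σ(formed) = 4×420 + 1×D + 1×422 = 2102 + D
ΔH = Σ(broken) − Σ(formed) = (2862) − (2102 + D) = +760 − D
Setting this equal to +158 kJ gives D = 602 kJ/mol.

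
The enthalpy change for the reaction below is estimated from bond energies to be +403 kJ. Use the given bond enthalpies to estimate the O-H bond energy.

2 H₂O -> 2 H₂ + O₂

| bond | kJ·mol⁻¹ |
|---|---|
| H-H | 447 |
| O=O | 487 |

Let D be the O-H bond energy.
Σ(broken) = 4×D = 4D
Σ(formed) = 2×447 + 1×487 = 1381
ΔH = Σ(broken) − Σ(formed) = (4D) − (1381) = −1381 + 4D
Setting this equal to +403 kJ gives 4D = 1784, so D = 446 kJ/mol.

D(O-H) ≈ 446 kJ/mol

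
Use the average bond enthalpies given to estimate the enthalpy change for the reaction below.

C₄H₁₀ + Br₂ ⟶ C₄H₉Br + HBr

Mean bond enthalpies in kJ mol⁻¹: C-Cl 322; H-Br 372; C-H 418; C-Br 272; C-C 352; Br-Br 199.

ΔH ≈ −27 kJ

Bonds broken (reactants):
  Br-Br: 1 × 199 = 199
  C-C: 3 × 352 = 1056
  C-H: 10 × 418 = 4180
  Σ(broken) = 5435 kJ
Bonds formed (products):
  C-Br: 1 × 272 = 272
  C-C: 3 × 352 = 1056
  C-H: 9 × 418 = 3762
  H-Br: 1 × 372 = 372
  Σ(formed) = 5462 kJ
ΔH = Σ(broken) − Σ(formed) = 5435 − 5462 = −27 kJ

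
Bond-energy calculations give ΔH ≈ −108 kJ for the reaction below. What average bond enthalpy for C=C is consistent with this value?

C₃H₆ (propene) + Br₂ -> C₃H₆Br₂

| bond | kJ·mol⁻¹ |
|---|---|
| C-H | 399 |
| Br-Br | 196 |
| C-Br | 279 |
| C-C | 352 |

D(C=C) ≈ 606 kJ/mol

Let D be the C=C bond energy.
Σ(broken) = 1×196 + 1×352 + 6×399 + 1×D = 2942 + D
Σ(formed) = 2×279 + 2×352 + 6×399 = 3656
ΔH = Σ(broken) − Σ(formed) = (2942 + D) − (3656) = −714 + D
Setting this equal to −108 kJ gives D = 606 kJ/mol.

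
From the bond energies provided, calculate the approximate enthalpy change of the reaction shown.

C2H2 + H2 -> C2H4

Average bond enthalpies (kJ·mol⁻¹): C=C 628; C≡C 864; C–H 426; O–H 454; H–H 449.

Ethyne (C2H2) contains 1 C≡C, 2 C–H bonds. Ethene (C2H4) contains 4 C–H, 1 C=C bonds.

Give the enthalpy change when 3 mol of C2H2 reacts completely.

ΔH = −501 kJ

Bonds broken (reactants):
  C≡C: 1 × 864 = 864
  C–H: 2 × 426 = 852
  H–H: 1 × 449 = 449
  Σ(broken) = 2165 kJ
Bonds formed (products):
  C–H: 4 × 426 = 1704
  C=C: 1 × 628 = 628
  Σ(formed) = 2332 kJ
ΔH = Σ(broken) − Σ(formed) = 2165 − 2332 = −167 kJ
For 3× the reaction as written: 3 × (−167) = −501 kJ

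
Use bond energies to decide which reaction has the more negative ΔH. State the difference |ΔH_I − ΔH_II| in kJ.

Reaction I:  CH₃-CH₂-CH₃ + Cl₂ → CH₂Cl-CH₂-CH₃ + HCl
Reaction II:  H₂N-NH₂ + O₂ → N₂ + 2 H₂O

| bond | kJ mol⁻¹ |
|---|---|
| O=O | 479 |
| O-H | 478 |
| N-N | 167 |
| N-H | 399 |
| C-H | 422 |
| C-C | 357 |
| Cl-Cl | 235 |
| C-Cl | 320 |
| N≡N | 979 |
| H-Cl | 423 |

Reaction I:
  Bonds broken (reactants):
    C-C: 2 × 357 = 714
    C-H: 8 × 422 = 3376
    Cl-Cl: 1 × 235 = 235
    Σ(broken) = 4325 kJ
  Bonds formed (products):
    C-C: 2 × 357 = 714
    C-Cl: 1 × 320 = 320
    C-H: 7 × 422 = 2954
    H-Cl: 1 × 423 = 423
    Σ(formed) = 4411 kJ
  ΔH_I = 4325 − 4411 = −86 kJ
Reaction II:
  Bonds broken (reactants):
    N-H: 4 × 399 = 1596
    N-N: 1 × 167 = 167
    O=O: 1 × 479 = 479
    Σ(broken) = 2242 kJ
  Bonds formed (products):
    N≡N: 1 × 979 = 979
    O-H: 4 × 478 = 1912
    Σ(formed) = 2891 kJ
  ΔH_II = 2242 − 2891 = −649 kJ
ΔH_I − ΔH_II = +563 kJ, so reaction II has the more negative ΔH; |ΔH_I − ΔH_II| = 563 kJ.

Reaction II, by 563 kJ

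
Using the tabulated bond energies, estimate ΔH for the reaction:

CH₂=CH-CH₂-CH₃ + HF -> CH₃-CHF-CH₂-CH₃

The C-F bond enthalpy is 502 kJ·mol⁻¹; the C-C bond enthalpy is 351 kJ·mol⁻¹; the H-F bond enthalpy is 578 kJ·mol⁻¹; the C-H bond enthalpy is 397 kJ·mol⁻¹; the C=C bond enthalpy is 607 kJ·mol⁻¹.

Bonds broken (reactants):
  C-C: 2 × 351 = 702
  C-H: 8 × 397 = 3176
  C=C: 1 × 607 = 607
  H-F: 1 × 578 = 578
  Σ(broken) = 5063 kJ
Bonds formed (products):
  C-C: 3 × 351 = 1053
  C-F: 1 × 502 = 502
  C-H: 9 × 397 = 3573
  Σ(formed) = 5128 kJ
ΔH = Σ(broken) − Σ(formed) = 5063 − 5128 = −65 kJ

ΔH ≈ −65 kJ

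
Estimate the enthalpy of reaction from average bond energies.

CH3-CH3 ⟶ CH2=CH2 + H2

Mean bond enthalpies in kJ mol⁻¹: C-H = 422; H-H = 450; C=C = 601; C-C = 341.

ΔH ≈ +134 kJ

Bonds broken (reactants):
  C-C: 1 × 341 = 341
  C-H: 6 × 422 = 2532
  Σ(broken) = 2873 kJ
Bonds formed (products):
  C-H: 4 × 422 = 1688
  C=C: 1 × 601 = 601
  H-H: 1 × 450 = 450
  Σ(formed) = 2739 kJ
ΔH = Σ(broken) − Σ(formed) = 2873 − 2739 = +134 kJ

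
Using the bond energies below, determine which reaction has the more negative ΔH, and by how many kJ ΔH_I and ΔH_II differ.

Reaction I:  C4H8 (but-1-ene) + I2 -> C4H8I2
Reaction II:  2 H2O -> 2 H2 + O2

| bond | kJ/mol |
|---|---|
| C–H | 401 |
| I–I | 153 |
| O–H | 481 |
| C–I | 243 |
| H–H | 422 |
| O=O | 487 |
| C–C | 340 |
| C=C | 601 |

Reaction I:
  Bonds broken (reactants):
    C–C: 2 × 340 = 680
    C–H: 8 × 401 = 3208
    C=C: 1 × 601 = 601
    I–I: 1 × 153 = 153
    Σ(broken) = 4642 kJ
  Bonds formed (products):
    C–C: 3 × 340 = 1020
    C–H: 8 × 401 = 3208
    C–I: 2 × 243 = 486
    Σ(formed) = 4714 kJ
  ΔH_I = 4642 − 4714 = −72 kJ
Reaction II:
  Bonds broken (reactants):
    O–H: 4 × 481 = 1924
    Σ(broken) = 1924 kJ
  Bonds formed (products):
    H–H: 2 × 422 = 844
    O=O: 1 × 487 = 487
    Σ(formed) = 1331 kJ
  ΔH_II = 1924 − 1331 = +593 kJ
ΔH_I − ΔH_II = −665 kJ, so reaction I has the more negative ΔH; |ΔH_I − ΔH_II| = 665 kJ.

Reaction I, by 665 kJ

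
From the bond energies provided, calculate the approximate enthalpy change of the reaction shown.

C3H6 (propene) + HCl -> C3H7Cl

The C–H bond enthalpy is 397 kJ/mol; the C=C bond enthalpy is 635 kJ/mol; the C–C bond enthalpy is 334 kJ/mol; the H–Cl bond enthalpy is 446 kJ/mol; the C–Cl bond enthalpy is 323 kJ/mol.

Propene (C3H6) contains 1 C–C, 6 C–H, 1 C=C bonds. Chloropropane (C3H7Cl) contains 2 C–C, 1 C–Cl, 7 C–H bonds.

Bonds broken (reactants):
  C–C: 1 × 334 = 334
  C–H: 6 × 397 = 2382
  C=C: 1 × 635 = 635
  H–Cl: 1 × 446 = 446
  Σ(broken) = 3797 kJ
Bonds formed (products):
  C–C: 2 × 334 = 668
  C–Cl: 1 × 323 = 323
  C–H: 7 × 397 = 2779
  Σ(formed) = 3770 kJ
ΔH = Σ(broken) − Σ(formed) = 3797 − 3770 = +27 kJ

ΔH ≈ +27 kJ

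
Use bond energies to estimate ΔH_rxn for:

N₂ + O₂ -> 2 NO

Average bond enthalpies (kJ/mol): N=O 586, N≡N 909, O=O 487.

Bonds broken (reactants):
  N≡N: 1 × 909 = 909
  O=O: 1 × 487 = 487
  Σ(broken) = 1396 kJ
Bonds formed (products):
  N=O: 2 × 586 = 1172
  Σ(formed) = 1172 kJ
ΔH = Σ(broken) − Σ(formed) = 1396 − 1172 = +224 kJ

ΔH ≈ +224 kJ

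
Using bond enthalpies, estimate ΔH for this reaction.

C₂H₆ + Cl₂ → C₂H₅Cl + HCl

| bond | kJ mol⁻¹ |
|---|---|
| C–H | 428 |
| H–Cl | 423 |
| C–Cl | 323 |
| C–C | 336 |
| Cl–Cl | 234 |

ΔH ≈ −84 kJ

Bonds broken (reactants):
  C–C: 1 × 336 = 336
  C–H: 6 × 428 = 2568
  Cl–Cl: 1 × 234 = 234
  Σ(broken) = 3138 kJ
Bonds formed (products):
  C–C: 1 × 336 = 336
  C–Cl: 1 × 323 = 323
  C–H: 5 × 428 = 2140
  H–Cl: 1 × 423 = 423
  Σ(formed) = 3222 kJ
ΔH = Σ(broken) − Σ(formed) = 3138 − 3222 = −84 kJ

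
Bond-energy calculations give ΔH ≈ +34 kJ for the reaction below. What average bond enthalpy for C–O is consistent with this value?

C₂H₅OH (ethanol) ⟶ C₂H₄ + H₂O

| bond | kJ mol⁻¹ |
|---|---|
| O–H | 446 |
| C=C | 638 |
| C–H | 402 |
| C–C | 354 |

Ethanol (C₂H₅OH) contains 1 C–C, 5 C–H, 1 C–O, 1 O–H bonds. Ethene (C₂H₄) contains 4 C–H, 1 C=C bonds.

Let D be the C–O bond energy.
Σ(broken) = 1×354 + 5×402 + 1×D + 1×446 = 2810 + D
Σ(formed) = 4×402 + 1×638 + 2×446 = 3138
ΔH = Σ(broken) − Σ(formed) = (2810 + D) − (3138) = −328 + D
Setting this equal to +34 kJ gives D = 362 kJ/mol.

D(C–O) ≈ 362 kJ/mol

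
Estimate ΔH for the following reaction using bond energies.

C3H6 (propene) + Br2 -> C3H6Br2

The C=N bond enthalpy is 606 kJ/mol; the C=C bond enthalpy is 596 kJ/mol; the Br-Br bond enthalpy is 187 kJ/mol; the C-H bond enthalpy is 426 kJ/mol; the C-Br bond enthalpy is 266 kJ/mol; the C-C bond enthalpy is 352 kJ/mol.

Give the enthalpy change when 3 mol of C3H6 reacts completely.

Bonds broken (reactants):
  Br-Br: 1 × 187 = 187
  C-C: 1 × 352 = 352
  C-H: 6 × 426 = 2556
  C=C: 1 × 596 = 596
  Σ(broken) = 3691 kJ
Bonds formed (products):
  C-Br: 2 × 266 = 532
  C-C: 2 × 352 = 704
  C-H: 6 × 426 = 2556
  Σ(formed) = 3792 kJ
ΔH = Σ(broken) − Σ(formed) = 3691 − 3792 = −101 kJ
For 3× the reaction as written: 3 × (−101) = −303 kJ

ΔH = −303 kJ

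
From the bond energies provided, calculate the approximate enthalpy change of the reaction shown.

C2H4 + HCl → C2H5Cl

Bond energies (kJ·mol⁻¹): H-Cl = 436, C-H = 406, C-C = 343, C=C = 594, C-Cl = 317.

ΔH ≈ −36 kJ

Bonds broken (reactants):
  C-H: 4 × 406 = 1624
  C=C: 1 × 594 = 594
  H-Cl: 1 × 436 = 436
  Σ(broken) = 2654 kJ
Bonds formed (products):
  C-C: 1 × 343 = 343
  C-Cl: 1 × 317 = 317
  C-H: 5 × 406 = 2030
  Σ(formed) = 2690 kJ
ΔH = Σ(broken) − Σ(formed) = 2654 − 2690 = −36 kJ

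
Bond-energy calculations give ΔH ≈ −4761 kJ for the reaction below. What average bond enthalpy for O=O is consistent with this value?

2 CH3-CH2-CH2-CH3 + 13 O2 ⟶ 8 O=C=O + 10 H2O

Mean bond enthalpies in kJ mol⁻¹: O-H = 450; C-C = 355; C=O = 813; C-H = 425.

Let D be the O=O bond energy.
Σ(broken) = 6×355 + 20×425 + 13×D = 10630 + 13D
Σ(formed) = 16×813 + 20×450 = 22008
ΔH = Σ(broken) − Σ(formed) = (10630 + 13D) − (22008) = −11378 + 13D
Setting this equal to −4761 kJ gives 13D = 6617, so D = 509 kJ/mol.

D(O=O) ≈ 509 kJ/mol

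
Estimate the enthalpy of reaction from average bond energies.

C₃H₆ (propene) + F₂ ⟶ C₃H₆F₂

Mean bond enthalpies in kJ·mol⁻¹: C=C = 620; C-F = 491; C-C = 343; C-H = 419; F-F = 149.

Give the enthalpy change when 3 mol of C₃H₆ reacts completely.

Bonds broken (reactants):
  C-C: 1 × 343 = 343
  C-H: 6 × 419 = 2514
  C=C: 1 × 620 = 620
  F-F: 1 × 149 = 149
  Σ(broken) = 3626 kJ
Bonds formed (products):
  C-C: 2 × 343 = 686
  C-F: 2 × 491 = 982
  C-H: 6 × 419 = 2514
  Σ(formed) = 4182 kJ
ΔH = Σ(broken) − Σ(formed) = 3626 − 4182 = −556 kJ
For 3× the reaction as written: 3 × (−556) = −1668 kJ

ΔH = −1668 kJ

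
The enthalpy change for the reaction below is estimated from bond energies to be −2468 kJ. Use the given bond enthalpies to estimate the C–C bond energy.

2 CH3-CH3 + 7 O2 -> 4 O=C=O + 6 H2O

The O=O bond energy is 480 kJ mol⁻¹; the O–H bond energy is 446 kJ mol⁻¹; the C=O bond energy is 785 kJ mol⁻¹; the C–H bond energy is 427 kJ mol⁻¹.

D(C–C) ≈ 340 kJ/mol

Let D be the C–C bond energy.
Σ(broken) = 2×D + 12×427 + 7×480 = 8484 + 2D
Σ(formed) = 8×785 + 12×446 = 11632
ΔH = Σ(broken) − Σ(formed) = (8484 + 2D) − (11632) = −3148 + 2D
Setting this equal to −2468 kJ gives 2D = 680, so D = 340 kJ/mol.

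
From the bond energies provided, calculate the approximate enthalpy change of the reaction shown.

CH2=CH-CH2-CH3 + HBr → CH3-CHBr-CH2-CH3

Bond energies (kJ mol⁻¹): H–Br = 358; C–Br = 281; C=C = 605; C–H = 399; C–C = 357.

ΔH ≈ −74 kJ

Bonds broken (reactants):
  C–C: 2 × 357 = 714
  C–H: 8 × 399 = 3192
  C=C: 1 × 605 = 605
  H–Br: 1 × 358 = 358
  Σ(broken) = 4869 kJ
Bonds formed (products):
  C–Br: 1 × 281 = 281
  C–C: 3 × 357 = 1071
  C–H: 9 × 399 = 3591
  Σ(formed) = 4943 kJ
ΔH = Σ(broken) − Σ(formed) = 4869 − 4943 = −74 kJ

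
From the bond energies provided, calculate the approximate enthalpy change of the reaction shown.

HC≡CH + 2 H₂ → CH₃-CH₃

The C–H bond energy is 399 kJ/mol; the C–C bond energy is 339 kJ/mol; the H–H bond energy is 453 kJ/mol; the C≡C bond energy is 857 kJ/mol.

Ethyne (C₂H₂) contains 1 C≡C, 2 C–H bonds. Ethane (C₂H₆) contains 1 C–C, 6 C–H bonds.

Bonds broken (reactants):
  C≡C: 1 × 857 = 857
  C–H: 2 × 399 = 798
  H–H: 2 × 453 = 906
  Σ(broken) = 2561 kJ
Bonds formed (products):
  C–C: 1 × 339 = 339
  C–H: 6 × 399 = 2394
  Σ(formed) = 2733 kJ
ΔH = Σ(broken) − Σ(formed) = 2561 − 2733 = −172 kJ

ΔH ≈ −172 kJ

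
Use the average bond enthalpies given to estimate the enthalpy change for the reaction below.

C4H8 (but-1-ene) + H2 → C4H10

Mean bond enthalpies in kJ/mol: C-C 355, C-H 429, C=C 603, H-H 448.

Bonds broken (reactants):
  C-C: 2 × 355 = 710
  C-H: 8 × 429 = 3432
  C=C: 1 × 603 = 603
  H-H: 1 × 448 = 448
  Σ(broken) = 5193 kJ
Bonds formed (products):
  C-C: 3 × 355 = 1065
  C-H: 10 × 429 = 4290
  Σ(formed) = 5355 kJ
ΔH = Σ(broken) − Σ(formed) = 5193 − 5355 = −162 kJ

ΔH ≈ −162 kJ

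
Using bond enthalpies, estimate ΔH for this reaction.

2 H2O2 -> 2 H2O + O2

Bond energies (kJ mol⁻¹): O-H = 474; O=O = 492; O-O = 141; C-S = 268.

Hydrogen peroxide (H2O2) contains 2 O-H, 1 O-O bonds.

ΔH ≈ −210 kJ

Bonds broken (reactants):
  O-H: 4 × 474 = 1896
  O-O: 2 × 141 = 282
  Σ(broken) = 2178 kJ
Bonds formed (products):
  O-H: 4 × 474 = 1896
  O=O: 1 × 492 = 492
  Σ(formed) = 2388 kJ
ΔH = Σ(broken) − Σ(formed) = 2178 − 2388 = −210 kJ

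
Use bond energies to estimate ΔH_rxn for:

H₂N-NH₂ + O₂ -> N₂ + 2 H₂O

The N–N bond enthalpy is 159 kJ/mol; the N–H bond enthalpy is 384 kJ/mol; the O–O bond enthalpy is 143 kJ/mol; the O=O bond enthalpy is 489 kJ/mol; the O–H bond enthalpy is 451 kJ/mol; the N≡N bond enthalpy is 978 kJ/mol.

Bonds broken (reactants):
  N–H: 4 × 384 = 1536
  N–N: 1 × 159 = 159
  O=O: 1 × 489 = 489
  Σ(broken) = 2184 kJ
Bonds formed (products):
  N≡N: 1 × 978 = 978
  O–H: 4 × 451 = 1804
  Σ(formed) = 2782 kJ
ΔH = Σ(broken) − Σ(formed) = 2184 − 2782 = −598 kJ

ΔH ≈ −598 kJ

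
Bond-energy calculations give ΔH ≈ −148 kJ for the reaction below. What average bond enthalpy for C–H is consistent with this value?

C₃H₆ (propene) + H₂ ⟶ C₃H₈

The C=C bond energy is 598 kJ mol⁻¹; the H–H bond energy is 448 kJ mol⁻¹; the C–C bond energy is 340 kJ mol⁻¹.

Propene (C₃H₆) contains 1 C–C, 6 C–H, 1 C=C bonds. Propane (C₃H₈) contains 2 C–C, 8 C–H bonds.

Let D be the C–H bond energy.
Σ(broken) = 1×340 + 6×D + 1×598 + 1×448 = 1386 + 6D
Σ(formed) = 2×340 + 8×D = 680 + 8D
ΔH = Σ(broken) − Σ(formed) = (1386 + 6D) − (680 + 8D) = +706 − 2D
Setting this equal to −148 kJ gives 2D = 854, so D = 427 kJ/mol.

D(C–H) ≈ 427 kJ/mol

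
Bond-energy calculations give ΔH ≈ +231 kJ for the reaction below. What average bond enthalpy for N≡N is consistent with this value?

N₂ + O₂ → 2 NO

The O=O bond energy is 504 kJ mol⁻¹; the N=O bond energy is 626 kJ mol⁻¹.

Let D be the N≡N bond energy.
Σ(broken) = 1×D + 1×504 = 504 + D
Σ(formed) = 2×626 = 1252
ΔH = Σ(broken) − Σ(formed) = (504 + D) − (1252) = −748 + D
Setting this equal to +231 kJ gives D = 979 kJ/mol.

D(N≡N) ≈ 979 kJ/mol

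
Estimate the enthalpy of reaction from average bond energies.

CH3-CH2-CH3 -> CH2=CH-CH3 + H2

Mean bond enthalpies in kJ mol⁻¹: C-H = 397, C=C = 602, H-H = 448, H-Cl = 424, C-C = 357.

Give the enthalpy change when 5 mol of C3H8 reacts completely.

Bonds broken (reactants):
  C-C: 2 × 357 = 714
  C-H: 8 × 397 = 3176
  Σ(broken) = 3890 kJ
Bonds formed (products):
  C-C: 1 × 357 = 357
  C-H: 6 × 397 = 2382
  C=C: 1 × 602 = 602
  H-H: 1 × 448 = 448
  Σ(formed) = 3789 kJ
ΔH = Σ(broken) − Σ(formed) = 3890 − 3789 = +101 kJ
For 5× the reaction as written: 5 × (+101) = +505 kJ

ΔH = +505 kJ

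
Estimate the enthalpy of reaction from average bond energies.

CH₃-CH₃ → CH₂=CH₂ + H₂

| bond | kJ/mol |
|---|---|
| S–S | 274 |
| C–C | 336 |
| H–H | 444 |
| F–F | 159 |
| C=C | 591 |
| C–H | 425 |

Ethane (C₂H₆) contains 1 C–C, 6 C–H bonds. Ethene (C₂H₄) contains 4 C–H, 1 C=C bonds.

ΔH ≈ +151 kJ

Bonds broken (reactants):
  C–C: 1 × 336 = 336
  C–H: 6 × 425 = 2550
  Σ(broken) = 2886 kJ
Bonds formed (products):
  C–H: 4 × 425 = 1700
  C=C: 1 × 591 = 591
  H–H: 1 × 444 = 444
  Σ(formed) = 2735 kJ
ΔH = Σ(broken) − Σ(formed) = 2886 − 2735 = +151 kJ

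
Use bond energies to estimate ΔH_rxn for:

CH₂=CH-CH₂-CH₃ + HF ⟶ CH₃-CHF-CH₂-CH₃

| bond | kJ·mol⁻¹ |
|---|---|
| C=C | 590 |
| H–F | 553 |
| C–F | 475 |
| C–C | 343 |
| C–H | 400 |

ΔH ≈ −75 kJ

Bonds broken (reactants):
  C–C: 2 × 343 = 686
  C–H: 8 × 400 = 3200
  C=C: 1 × 590 = 590
  H–F: 1 × 553 = 553
  Σ(broken) = 5029 kJ
Bonds formed (products):
  C–C: 3 × 343 = 1029
  C–F: 1 × 475 = 475
  C–H: 9 × 400 = 3600
  Σ(formed) = 5104 kJ
ΔH = Σ(broken) − Σ(formed) = 5029 − 5104 = −75 kJ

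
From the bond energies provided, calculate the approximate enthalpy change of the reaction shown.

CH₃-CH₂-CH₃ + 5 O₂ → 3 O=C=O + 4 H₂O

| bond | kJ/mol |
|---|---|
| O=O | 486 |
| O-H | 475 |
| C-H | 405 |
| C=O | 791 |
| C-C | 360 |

Bonds broken (reactants):
  C-C: 2 × 360 = 720
  C-H: 8 × 405 = 3240
  O=O: 5 × 486 = 2430
  Σ(broken) = 6390 kJ
Bonds formed (products):
  C=O: 6 × 791 = 4746
  O-H: 8 × 475 = 3800
  Σ(formed) = 8546 kJ
ΔH = Σ(broken) − Σ(formed) = 6390 − 8546 = −2156 kJ

ΔH ≈ −2156 kJ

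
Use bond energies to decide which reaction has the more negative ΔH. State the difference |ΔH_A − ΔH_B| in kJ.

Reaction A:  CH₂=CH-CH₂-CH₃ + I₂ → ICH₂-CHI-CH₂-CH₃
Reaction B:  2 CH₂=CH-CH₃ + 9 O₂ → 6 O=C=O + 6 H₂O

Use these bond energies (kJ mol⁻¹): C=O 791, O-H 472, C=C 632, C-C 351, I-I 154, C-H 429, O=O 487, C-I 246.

Reaction A:
  Bonds broken (reactants):
    C-C: 2 × 351 = 702
    C-H: 8 × 429 = 3432
    C=C: 1 × 632 = 632
    I-I: 1 × 154 = 154
    Σ(broken) = 4920 kJ
  Bonds formed (products):
    C-C: 3 × 351 = 1053
    C-H: 8 × 429 = 3432
    C-I: 2 × 246 = 492
    Σ(formed) = 4977 kJ
  ΔH_A = 4920 − 4977 = −57 kJ
Reaction B:
  Bonds broken (reactants):
    C-C: 2 × 351 = 702
    C-H: 12 × 429 = 5148
    C=C: 2 × 632 = 1264
    O=O: 9 × 487 = 4383
    Σ(broken) = 11497 kJ
  Bonds formed (products):
    C=O: 12 × 791 = 9492
    O-H: 12 × 472 = 5664
    Σ(formed) = 15156 kJ
  ΔH_B = 11497 − 15156 = −3659 kJ
ΔH_A − ΔH_B = +3602 kJ, so reaction B has the more negative ΔH; |ΔH_A − ΔH_B| = 3602 kJ.

Reaction B, by 3602 kJ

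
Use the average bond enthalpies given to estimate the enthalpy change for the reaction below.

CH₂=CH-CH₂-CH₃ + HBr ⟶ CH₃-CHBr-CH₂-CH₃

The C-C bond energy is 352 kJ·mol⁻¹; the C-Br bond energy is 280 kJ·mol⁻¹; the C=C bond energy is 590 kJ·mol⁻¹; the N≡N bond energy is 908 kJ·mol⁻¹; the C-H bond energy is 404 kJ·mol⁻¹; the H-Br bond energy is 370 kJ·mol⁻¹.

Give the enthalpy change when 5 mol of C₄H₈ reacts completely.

Bonds broken (reactants):
  C-C: 2 × 352 = 704
  C-H: 8 × 404 = 3232
  C=C: 1 × 590 = 590
  H-Br: 1 × 370 = 370
  Σ(broken) = 4896 kJ
Bonds formed (products):
  C-Br: 1 × 280 = 280
  C-C: 3 × 352 = 1056
  C-H: 9 × 404 = 3636
  Σ(formed) = 4972 kJ
ΔH = Σ(broken) − Σ(formed) = 4896 − 4972 = −76 kJ
For 5× the reaction as written: 5 × (−76) = −380 kJ

ΔH = −380 kJ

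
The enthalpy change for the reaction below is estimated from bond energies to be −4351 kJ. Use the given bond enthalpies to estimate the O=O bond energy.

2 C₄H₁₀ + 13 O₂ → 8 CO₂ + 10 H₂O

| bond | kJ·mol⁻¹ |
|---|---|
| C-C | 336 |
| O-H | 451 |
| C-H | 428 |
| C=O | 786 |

Let D be the O=O bond energy.
Σ(broken) = 6×336 + 20×428 + 13×D = 10576 + 13D
Σ(formed) = 16×786 + 20×451 = 21596
ΔH = Σ(broken) − Σ(formed) = (10576 + 13D) − (21596) = −11020 + 13D
Setting this equal to −4351 kJ gives 13D = 6669, so D = 513 kJ/mol.

D(O=O) ≈ 513 kJ/mol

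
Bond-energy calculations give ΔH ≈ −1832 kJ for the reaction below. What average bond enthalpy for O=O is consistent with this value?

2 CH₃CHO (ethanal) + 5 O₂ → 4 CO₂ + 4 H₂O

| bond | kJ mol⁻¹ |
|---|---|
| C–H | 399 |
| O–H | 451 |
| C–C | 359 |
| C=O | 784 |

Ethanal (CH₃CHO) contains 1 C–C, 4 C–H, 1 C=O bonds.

D(O=O) ≈ 514 kJ/mol

Let D be the O=O bond energy.
Σ(broken) = 2×359 + 8×399 + 2×784 + 5×D = 5478 + 5D
Σ(formed) = 8×784 + 8×451 = 9880
ΔH = Σ(broken) − Σ(formed) = (5478 + 5D) − (9880) = −4402 + 5D
Setting this equal to −1832 kJ gives 5D = 2570, so D = 514 kJ/mol.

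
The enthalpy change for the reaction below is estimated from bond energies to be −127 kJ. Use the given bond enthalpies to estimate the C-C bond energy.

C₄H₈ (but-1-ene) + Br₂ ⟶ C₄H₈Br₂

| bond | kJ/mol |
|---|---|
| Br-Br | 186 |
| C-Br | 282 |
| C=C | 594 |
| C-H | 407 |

Let D be the C-C bond energy.
Σ(broken) = 1×186 + 2×D + 8×407 + 1×594 = 4036 + 2D
Σ(formed) = 2×282 + 3×D + 8×407 = 3820 + 3D
ΔH = Σ(broken) − Σ(formed) = (4036 + 2D) − (3820 + 3D) = +216 − D
Setting this equal to −127 kJ gives D = 343 kJ/mol.

D(C-C) ≈ 343 kJ/mol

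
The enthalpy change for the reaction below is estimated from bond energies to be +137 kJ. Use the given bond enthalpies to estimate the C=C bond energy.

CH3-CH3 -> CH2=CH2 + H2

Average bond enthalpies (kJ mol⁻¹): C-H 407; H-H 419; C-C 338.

Let D be the C=C bond energy.
Σ(broken) = 1×338 + 6×407 = 2780
Σ(formed) = 4×407 + 1×D + 1×419 = 2047 + D
ΔH = Σ(broken) − Σ(formed) = (2780) − (2047 + D) = +733 − D
Setting this equal to +137 kJ gives D = 596 kJ/mol.

D(C=C) ≈ 596 kJ/mol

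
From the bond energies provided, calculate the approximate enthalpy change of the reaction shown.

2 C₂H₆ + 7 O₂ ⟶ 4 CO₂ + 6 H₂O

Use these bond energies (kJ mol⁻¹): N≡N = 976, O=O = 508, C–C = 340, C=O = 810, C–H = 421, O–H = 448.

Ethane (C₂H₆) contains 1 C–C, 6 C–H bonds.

ΔH ≈ −2568 kJ

Bonds broken (reactants):
  C–C: 2 × 340 = 680
  C–H: 12 × 421 = 5052
  O=O: 7 × 508 = 3556
  Σ(broken) = 9288 kJ
Bonds formed (products):
  C=O: 8 × 810 = 6480
  O–H: 12 × 448 = 5376
  Σ(formed) = 11856 kJ
ΔH = Σ(broken) − Σ(formed) = 9288 − 11856 = −2568 kJ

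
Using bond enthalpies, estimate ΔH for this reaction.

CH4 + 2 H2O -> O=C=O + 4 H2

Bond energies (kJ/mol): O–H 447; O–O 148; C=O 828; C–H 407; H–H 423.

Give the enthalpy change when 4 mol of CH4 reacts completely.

Bonds broken (reactants):
  C–H: 4 × 407 = 1628
  O–H: 4 × 447 = 1788
  Σ(broken) = 3416 kJ
Bonds formed (products):
  C=O: 2 × 828 = 1656
  H–H: 4 × 423 = 1692
  Σ(formed) = 3348 kJ
ΔH = Σ(broken) − Σ(formed) = 3416 − 3348 = +68 kJ
For 4× the reaction as written: 4 × (+68) = +272 kJ

ΔH = +272 kJ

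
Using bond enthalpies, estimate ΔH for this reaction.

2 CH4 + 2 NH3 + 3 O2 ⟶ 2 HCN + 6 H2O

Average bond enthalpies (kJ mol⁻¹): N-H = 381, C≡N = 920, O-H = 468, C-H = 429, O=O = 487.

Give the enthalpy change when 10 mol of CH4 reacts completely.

Bonds broken (reactants):
  C-H: 8 × 429 = 3432
  N-H: 6 × 381 = 2286
  O=O: 3 × 487 = 1461
  Σ(broken) = 7179 kJ
Bonds formed (products):
  C≡N: 2 × 920 = 1840
  C-H: 2 × 429 = 858
  O-H: 12 × 468 = 5616
  Σ(formed) = 8314 kJ
ΔH = Σ(broken) − Σ(formed) = 7179 − 8314 = −1135 kJ
For 5× the reaction as written: 5 × (−1135) = −5675 kJ

ΔH = −5675 kJ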